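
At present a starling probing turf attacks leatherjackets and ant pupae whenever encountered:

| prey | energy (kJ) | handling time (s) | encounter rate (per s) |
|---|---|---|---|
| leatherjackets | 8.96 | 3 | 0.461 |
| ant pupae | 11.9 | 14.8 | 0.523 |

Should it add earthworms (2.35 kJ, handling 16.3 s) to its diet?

No

Intake rate on the current diet: R = (0.461×8.96 + 0.523×11.9) / (1 + 0.461×3 + 0.523×14.8) = 10.35/10.12 = 1.023 kJ/s.
Profitability of earthworms: 2.35/16.3 = 0.1442 kJ/s.
Since 0.1442 < R, time spent handling earthworms is better spent searching.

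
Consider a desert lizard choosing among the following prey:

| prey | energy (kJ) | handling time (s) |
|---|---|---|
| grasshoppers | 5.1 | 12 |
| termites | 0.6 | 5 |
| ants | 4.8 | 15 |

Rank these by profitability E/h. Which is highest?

grasshoppers

Profitability E/h (kJ/s): grasshoppers = 5.1/12 = 0.425, termites = 0.6/5 = 0.12, ants = 4.8/15 = 0.32.
Ranked: grasshoppers > ants > termites.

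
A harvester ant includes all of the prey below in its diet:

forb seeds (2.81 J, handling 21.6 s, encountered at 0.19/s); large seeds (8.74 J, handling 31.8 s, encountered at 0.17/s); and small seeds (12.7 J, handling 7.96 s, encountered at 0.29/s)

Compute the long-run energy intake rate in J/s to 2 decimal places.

0.44 J/s

R = Σλ_iE_i / (1 + Σλ_ih_i)
Numerator: 0.19×2.81 + 0.17×8.74 + 0.29×12.7 = 5.703
Denominator: 1 + 0.19×21.6 + 0.17×31.8 + 0.29×7.96 = 12.82
R = 5.703/12.82 = 0.4449 J/s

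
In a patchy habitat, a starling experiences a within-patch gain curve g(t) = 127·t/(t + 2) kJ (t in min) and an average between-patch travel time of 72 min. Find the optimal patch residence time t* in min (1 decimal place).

Optimal t* satisfies g'(t*) = g(t*)/(T + t*).
g'(t) = 127·2/(t + 2)². Setting 127·2/(t+2)² = 127t/[(t+2)(72+t)] gives 2(72+t) = t(t+2), so t² = 2×72 = 144.
t* = √144 = 12 min.

12.0 min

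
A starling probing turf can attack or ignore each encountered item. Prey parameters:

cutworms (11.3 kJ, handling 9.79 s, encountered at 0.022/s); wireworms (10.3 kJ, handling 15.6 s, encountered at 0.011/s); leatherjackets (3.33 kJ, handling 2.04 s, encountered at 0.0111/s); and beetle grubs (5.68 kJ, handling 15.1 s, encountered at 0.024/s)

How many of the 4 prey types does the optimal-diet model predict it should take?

4

Profitabilities (E/h, kJ/s): leatherjackets 1.63, cutworms 1.15, wireworms 0.66, beetle grubs 0.376. Add prey in this order while the next type's profitability exceeds the intake rate on those already taken.
Rate on top 1: 0.03614. cutworms: 1.15 > 0.03614 → include.
Rate on top 2: 0.2307. wireworms: 0.66 > 0.2307 → include.
Rate on top 3: 0.283. beetle grubs: 0.376 > 0.283 → include.
Optimal diet: leatherjackets, cutworms, wireworms, beetle grubs — 4 of 4 types.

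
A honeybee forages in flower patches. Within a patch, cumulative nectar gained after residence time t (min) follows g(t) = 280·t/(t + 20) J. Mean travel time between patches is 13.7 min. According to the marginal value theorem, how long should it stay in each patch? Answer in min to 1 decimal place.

16.6 min

Optimal t* satisfies g'(t*) = g(t*)/(T + t*).
g'(t) = 280·20/(t + 20)². Setting 280·20/(t+20)² = 280t/[(t+20)(13.7+t)] gives 20(13.7+t) = t(t+20), so t² = 20×13.7 = 274.
t* = √274 = 16.55 min.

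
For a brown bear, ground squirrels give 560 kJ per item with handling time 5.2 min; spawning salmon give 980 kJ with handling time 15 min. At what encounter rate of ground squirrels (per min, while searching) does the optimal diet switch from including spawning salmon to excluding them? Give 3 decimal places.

0.297 per min

Drop spawning salmon once their profitability E₂/h₂ falls below the rate achievable on ground squirrels alone: E₂/h₂ = λE₁/(1 + λh₁).
Solve for λ: λE₁h₂ = E₂(1 + λh₁) → λ(E₁h₂ − E₂h₁) = E₂ → λ = E₂/(E₁h₂ − E₂h₁).
λ = 980/(560×15 − 980×5.2) = 980/3304 = 0.2966 per min.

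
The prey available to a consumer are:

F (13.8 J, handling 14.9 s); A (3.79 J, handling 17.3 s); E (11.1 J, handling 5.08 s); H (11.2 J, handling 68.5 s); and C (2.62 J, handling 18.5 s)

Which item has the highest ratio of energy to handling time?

Profitability E/h (J/s): F = 13.8/14.9 = 0.926, A = 3.79/17.3 = 0.219, E = 11.1/5.08 = 2.19, H = 11.2/68.5 = 0.164, C = 2.62/18.5 = 0.142.
Ranked: E > F > A > H > C.

E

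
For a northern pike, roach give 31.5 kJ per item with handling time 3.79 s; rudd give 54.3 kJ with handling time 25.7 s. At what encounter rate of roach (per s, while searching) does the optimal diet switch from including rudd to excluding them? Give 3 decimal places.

0.090 per s

Drop rudd once their profitability E₂/h₂ falls below the rate achievable on roach alone: E₂/h₂ = λE₁/(1 + λh₁).
Solve for λ: λE₁h₂ = E₂(1 + λh₁) → λ(E₁h₂ − E₂h₁) = E₂ → λ = E₂/(E₁h₂ − E₂h₁).
λ = 54.3/(31.5×25.7 − 54.3×3.79) = 54.3/603.8 = 0.08994 per s.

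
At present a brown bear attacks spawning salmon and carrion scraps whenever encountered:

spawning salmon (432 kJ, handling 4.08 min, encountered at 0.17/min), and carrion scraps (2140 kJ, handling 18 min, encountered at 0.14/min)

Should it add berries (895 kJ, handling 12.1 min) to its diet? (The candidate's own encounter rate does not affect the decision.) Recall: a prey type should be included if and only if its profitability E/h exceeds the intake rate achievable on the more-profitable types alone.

No

Intake rate on the current diet: R = (0.17×432 + 0.14×2140) / (1 + 0.17×4.08 + 0.14×18) = 373/4.214 = 88.53 kJ/min.
Profitability of berries: 895/12.1 = 73.97 kJ/min.
Since 73.97 < R, time spent handling berries is better spent searching.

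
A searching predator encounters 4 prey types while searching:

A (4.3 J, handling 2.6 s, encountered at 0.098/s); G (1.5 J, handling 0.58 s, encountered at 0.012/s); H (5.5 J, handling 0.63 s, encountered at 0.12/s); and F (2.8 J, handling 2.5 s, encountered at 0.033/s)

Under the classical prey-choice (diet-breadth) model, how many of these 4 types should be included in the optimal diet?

4

E/h in descending order: H 8.73, G 2.59, A 1.65, F 1.12 J/s. The optimal diet is the largest prefix of this list for which every included type satisfies E_i/h_i > R on the types above it.
Rate on top 1: 0.6136. G: 2.59 > 0.6136 → include.
Rate on top 2: 0.6263. A: 1.65 > 0.6263 → include.
Rate on top 3: 0.8221. F: 1.12 > 0.8221 → include.
Optimal diet: H, G, A, F — 4 of 4 types.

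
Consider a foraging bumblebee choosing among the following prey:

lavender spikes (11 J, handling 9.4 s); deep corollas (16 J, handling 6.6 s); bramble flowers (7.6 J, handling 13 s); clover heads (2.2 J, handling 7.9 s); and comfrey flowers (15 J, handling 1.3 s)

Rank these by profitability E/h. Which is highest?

comfrey flowers

In descending order of E/h:
comfrey flowers: 15/1.3 = 11.5 J/s
deep corollas: 16/6.6 = 2.42 J/s
lavender spikes: 11/9.4 = 1.17 J/s
bramble flowers: 7.6/13 = 0.585 J/s
clover heads: 2.2/7.9 = 0.278 J/s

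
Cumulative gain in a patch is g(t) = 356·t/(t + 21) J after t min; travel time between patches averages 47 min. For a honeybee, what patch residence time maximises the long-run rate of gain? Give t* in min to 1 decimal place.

Maximise g(t)/(T+t): set derivative to zero → g'(t)(T+t) = g(t).
g'(t) = 356·21/(t + 21)². Setting 356·21/(t+21)² = 356t/[(t+21)(47+t)] gives 21(47+t) = t(t+21), so t² = 21×47 = 987.
t* = √987 = 31.42 min.

31.4 min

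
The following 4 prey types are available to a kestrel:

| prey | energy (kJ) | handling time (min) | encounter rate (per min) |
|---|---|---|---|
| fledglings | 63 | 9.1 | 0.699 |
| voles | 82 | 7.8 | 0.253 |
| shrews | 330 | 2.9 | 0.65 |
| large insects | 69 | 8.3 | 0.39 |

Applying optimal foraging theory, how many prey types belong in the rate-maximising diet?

1

Profitabilities (E/h, kJ/min): shrews 114, voles 10.5, large insects 8.31, fledglings 6.92. Add prey in this order while the next type's profitability exceeds the intake rate on those already taken.
Rate on top 1: 74.35. voles: 10.5 < 74.35 → exclude; stop.
Optimal diet: shrews — 1 of 4 types.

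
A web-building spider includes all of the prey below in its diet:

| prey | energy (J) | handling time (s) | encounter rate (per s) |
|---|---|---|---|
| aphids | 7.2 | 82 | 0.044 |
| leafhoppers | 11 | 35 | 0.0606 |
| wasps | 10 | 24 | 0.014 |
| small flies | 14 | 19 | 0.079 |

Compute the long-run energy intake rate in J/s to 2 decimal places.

Energy encountered per unit search time: 0.044×7.2 + 0.0606×11 + 0.014×10 + 0.079×14 = 2.229 J/s.
Handling time per unit search time: 0.044×82 + 0.0606×35 + 0.014×24 + 0.079×19 = 7.566.
Rate = 2.229/(1 + 7.566) = 0.2603 J/s.

0.26 J/s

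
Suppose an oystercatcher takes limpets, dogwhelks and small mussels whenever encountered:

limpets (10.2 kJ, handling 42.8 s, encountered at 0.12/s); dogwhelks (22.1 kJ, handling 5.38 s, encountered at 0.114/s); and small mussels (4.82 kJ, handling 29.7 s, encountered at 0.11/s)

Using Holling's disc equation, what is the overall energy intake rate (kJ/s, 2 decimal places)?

0.43 kJ/s

Energy encountered per unit search time: 0.12×10.2 + 0.114×22.1 + 0.11×4.82 = 4.274 kJ/s.
Handling time per unit search time: 0.12×42.8 + 0.114×5.38 + 0.11×29.7 = 9.016.
Rate = 4.274/(1 + 9.016) = 0.4267 kJ/s.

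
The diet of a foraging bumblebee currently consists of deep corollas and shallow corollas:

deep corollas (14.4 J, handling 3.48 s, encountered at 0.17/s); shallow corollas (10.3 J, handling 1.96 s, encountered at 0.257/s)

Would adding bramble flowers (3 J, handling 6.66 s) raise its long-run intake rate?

No

Current rate: (0.17×14.4 + 0.257×10.3)/(1 + 0.17×3.48 + 0.257×1.96) = 2.432 J/s.
Profitability of bramble flowers: 3/6.66 = 0.4505 J/s.
Since 0.4505 < R, time spent handling bramble flowers is better spent searching.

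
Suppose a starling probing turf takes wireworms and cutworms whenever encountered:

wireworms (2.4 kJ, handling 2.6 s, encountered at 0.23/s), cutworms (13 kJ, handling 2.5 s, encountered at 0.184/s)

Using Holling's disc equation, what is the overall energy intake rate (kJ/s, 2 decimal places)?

1.43 kJ/s

R = (0.23×2.4 + 0.184×13) / (1 + 0.23×2.6 + 0.184×2.5) = 2.944/2.058 = 1.431 kJ/s.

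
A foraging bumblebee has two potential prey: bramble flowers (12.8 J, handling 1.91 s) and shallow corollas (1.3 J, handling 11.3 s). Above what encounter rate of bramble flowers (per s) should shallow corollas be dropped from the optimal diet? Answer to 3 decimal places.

0.009 per s

The zero-one rule: include shallow corollas iff E₂/h₂ > λE₁/(1+λh₁). Equality gives the switch point.
λE₁h₂ = E₂ + λE₂h₁ ⇒ λ = E₂/(E₁h₂ − E₂h₁) = 1.3/(144.6 − 2.483) = 0.009145 per s.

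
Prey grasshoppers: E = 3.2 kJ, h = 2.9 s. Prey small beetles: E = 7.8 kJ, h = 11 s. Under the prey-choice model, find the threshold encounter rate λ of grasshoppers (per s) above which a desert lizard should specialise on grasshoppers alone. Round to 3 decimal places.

Drop small beetles once their profitability E₂/h₂ falls below the rate achievable on grasshoppers alone: E₂/h₂ = λE₁/(1 + λh₁).
Solve for λ: λE₁h₂ = E₂(1 + λh₁) → λ(E₁h₂ − E₂h₁) = E₂ → λ = E₂/(E₁h₂ − E₂h₁).
λ = 7.8/(3.2×11 − 7.8×2.9) = 7.8/12.58 = 0.62 per s.

0.620 per s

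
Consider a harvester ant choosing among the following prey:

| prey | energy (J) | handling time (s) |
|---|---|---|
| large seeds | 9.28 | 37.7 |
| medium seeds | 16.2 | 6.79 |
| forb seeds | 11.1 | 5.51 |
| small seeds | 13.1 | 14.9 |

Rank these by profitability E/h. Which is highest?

medium seeds

In descending order of E/h:
medium seeds: 16.2/6.79 = 2.39 J/s
forb seeds: 11.1/5.51 = 2.01 J/s
small seeds: 13.1/14.9 = 0.879 J/s
large seeds: 9.28/37.7 = 0.246 J/s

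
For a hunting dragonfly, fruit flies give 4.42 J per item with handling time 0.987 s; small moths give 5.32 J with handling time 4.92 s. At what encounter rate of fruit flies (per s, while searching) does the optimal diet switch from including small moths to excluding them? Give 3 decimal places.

0.323 per s

At the threshold, the rate on fruit flies alone equals the profitability of small moths: λ·4.42/(1 + λ·0.987) = 5.32/4.92 = 1.081.
Rearranging, λ(4.42 − 1.081×0.987) = 1.081, so λ = 1.081/3.353 = 0.3225 per s.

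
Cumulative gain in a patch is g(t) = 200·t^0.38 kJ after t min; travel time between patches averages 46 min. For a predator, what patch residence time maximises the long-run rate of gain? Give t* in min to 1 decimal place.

28.2 min

Maximise g(t)/(T+t): set derivative to zero → g'(t)(T+t) = g(t).
g'(t) = 0.38·200·t^-0.62. Setting 0.38·200·t^-0.62 = 200·t^0.38/(46+t) gives 0.38(46+t) = t, so 0.62·t = 0.38×46.
t* = 0.38×46/0.62 = 28.19 min.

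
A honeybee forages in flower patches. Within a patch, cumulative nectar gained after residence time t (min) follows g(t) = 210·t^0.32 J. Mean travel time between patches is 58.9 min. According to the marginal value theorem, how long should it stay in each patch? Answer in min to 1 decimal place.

By the marginal value theorem, leave when the instantaneous gain rate g'(t) equals the habitat-wide average g(t)/(T + t).
g'(t) = 0.32·210·t^-0.68. Setting 0.32·210·t^-0.68 = 210·t^0.32/(58.9+t) gives 0.32(58.9+t) = t, so 0.68·t = 0.32×58.9.
t* = 0.32×58.9/0.68 = 27.72 min.

27.7 min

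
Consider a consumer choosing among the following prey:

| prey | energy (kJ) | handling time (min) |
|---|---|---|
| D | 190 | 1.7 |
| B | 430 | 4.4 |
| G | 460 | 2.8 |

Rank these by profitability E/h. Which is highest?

G

In descending order of E/h:
G: 460/2.8 = 164 kJ/min
D: 190/1.7 = 112 kJ/min
B: 430/4.4 = 97.7 kJ/min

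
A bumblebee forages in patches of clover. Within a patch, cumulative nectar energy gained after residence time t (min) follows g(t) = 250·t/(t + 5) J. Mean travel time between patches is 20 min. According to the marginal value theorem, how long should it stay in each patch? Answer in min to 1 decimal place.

Optimal t* satisfies g'(t*) = g(t*)/(T + t*).
g'(t) = 250·5/(t + 5)². Setting 250·5/(t+5)² = 250t/[(t+5)(20+t)] gives 5(20+t) = t(t+5), so t² = 5×20 = 100.
t* = √100 = 10 min.

10.0 min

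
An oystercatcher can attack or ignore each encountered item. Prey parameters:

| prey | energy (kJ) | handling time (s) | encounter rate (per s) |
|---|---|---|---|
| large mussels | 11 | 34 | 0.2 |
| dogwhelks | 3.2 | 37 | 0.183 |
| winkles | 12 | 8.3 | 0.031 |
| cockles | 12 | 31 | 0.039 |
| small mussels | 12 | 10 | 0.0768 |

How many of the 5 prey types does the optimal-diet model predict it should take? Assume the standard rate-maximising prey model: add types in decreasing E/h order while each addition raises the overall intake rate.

Profitabilities (E/h, kJ/s): winkles 1.45, small mussels 1.2, cockles 0.387, large mussels 0.324, dogwhelks 0.0865. Add prey in this order while the next type's profitability exceeds the intake rate on those already taken.
Rate on top 1: 0.2959. small mussels: 1.2 > 0.2959 → include.
Rate on top 2: 0.6387. cockles: 0.387 < 0.6387 → exclude; stop.
Optimal diet: winkles, small mussels — 2 of 5 types.

2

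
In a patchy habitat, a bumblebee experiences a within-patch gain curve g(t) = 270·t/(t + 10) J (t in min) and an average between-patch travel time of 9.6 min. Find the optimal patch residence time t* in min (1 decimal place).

9.8 min

Optimal t* satisfies g'(t*) = g(t*)/(T + t*).
g'(t) = 270·10/(t + 10)². Setting 270·10/(t+10)² = 270t/[(t+10)(9.6+t)] gives 10(9.6+t) = t(t+10), so t² = 10×9.6 = 96.
t* = √96 = 9.798 min.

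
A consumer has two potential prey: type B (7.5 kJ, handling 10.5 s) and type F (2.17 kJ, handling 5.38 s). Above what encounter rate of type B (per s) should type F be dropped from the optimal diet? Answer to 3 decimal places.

0.124 per s

Drop type F once their profitability E₂/h₂ falls below the rate achievable on type B alone: E₂/h₂ = λE₁/(1 + λh₁).
Solve for λ: λE₁h₂ = E₂(1 + λh₁) → λ(E₁h₂ − E₂h₁) = E₂ → λ = E₂/(E₁h₂ − E₂h₁).
λ = 2.17/(7.5×5.38 − 2.17×10.5) = 2.17/17.57 = 0.1235 per s.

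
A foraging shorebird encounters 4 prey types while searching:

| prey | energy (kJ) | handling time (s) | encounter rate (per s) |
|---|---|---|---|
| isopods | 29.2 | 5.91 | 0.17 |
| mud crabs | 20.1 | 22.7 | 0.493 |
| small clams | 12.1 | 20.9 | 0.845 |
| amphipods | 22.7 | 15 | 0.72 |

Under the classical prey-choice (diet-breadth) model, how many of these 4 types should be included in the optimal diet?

1

Profitabilities (E/h, kJ/s): isopods 4.94, amphipods 1.51, mud crabs 0.885, small clams 0.579. Add prey in this order while the next type's profitability exceeds the intake rate on those already taken.
Rate on top 1: 2.476. amphipods: 1.51 < 2.476 → exclude; stop.
Optimal diet: isopods — 1 of 4 types.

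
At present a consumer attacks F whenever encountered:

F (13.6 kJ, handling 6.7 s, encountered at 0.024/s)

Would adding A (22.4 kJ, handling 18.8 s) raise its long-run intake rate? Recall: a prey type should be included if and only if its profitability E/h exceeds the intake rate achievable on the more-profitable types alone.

Current rate: (0.024×13.6)/(1 + 0.024×6.7) = 0.2812 kJ/s.
Profitability of A: 22.4/18.8 = 1.191 kJ/s.
Since 1.191 > R, including A increases the long-run rate.

Yes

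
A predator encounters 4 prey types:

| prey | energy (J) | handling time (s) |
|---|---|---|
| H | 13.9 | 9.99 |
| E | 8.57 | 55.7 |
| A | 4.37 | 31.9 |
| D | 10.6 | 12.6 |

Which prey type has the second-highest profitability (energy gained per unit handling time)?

D

Profitability E/h (J/s): H = 13.9/9.99 = 1.39, E = 8.57/55.7 = 0.154, A = 4.37/31.9 = 0.137, D = 10.6/12.6 = 0.841.
Ranked: H > D > E > A.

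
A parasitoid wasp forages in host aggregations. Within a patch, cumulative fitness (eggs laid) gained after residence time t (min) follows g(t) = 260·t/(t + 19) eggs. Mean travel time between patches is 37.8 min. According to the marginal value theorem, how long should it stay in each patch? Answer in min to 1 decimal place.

Optimal t* satisfies g'(t*) = g(t*)/(T + t*).
g'(t) = 260·19/(t + 19)². Setting 260·19/(t+19)² = 260t/[(t+19)(37.8+t)] gives 19(37.8+t) = t(t+19), so t² = 19×37.8 = 718.2.
t* = √718.2 = 26.8 min.

26.8 min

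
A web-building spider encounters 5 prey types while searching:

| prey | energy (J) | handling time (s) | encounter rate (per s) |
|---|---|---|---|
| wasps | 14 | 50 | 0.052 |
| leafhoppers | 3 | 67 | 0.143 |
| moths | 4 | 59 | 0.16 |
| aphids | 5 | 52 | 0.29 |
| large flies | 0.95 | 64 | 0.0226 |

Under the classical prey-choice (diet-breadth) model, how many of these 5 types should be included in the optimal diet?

Profitabilities (E/h, J/s): wasps 0.28, aphids 0.0962, moths 0.0678, leafhoppers 0.0448, large flies 0.0148. Add prey in this order while the next type's profitability exceeds the intake rate on those already taken.
Rate on top 1: 0.2022. aphids: 0.0962 < 0.2022 → exclude; stop.
Optimal diet: wasps — 1 of 5 types.

1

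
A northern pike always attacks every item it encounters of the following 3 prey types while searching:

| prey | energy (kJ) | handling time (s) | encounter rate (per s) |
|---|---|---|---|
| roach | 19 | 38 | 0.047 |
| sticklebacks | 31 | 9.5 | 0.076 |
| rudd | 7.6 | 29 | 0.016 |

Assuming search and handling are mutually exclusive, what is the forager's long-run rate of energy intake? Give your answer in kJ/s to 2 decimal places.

Energy encountered per unit search time: 0.047×19 + 0.076×31 + 0.016×7.6 = 3.371 kJ/s.
Handling time per unit search time: 0.047×38 + 0.076×9.5 + 0.016×29 = 2.972.
Rate = 3.371/(1 + 2.972) = 0.8486 kJ/s.

0.85 kJ/s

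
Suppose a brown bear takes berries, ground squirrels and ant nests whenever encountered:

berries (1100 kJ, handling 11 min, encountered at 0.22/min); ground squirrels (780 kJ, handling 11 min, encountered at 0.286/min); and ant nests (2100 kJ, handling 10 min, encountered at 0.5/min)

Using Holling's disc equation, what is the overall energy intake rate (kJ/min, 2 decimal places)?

R = (0.22×1100 + 0.286×780 + 0.5×2100) / (1 + 0.22×11 + 0.286×11 + 0.5×10) = 1515/11.57 = 131 kJ/min.

130.99 kJ/min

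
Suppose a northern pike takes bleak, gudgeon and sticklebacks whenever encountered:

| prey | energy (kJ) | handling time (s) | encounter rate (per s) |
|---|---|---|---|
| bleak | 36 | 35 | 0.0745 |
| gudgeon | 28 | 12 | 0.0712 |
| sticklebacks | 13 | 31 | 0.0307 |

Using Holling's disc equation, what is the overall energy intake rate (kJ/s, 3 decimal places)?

0.937 kJ/s

Energy encountered per unit search time: 0.0745×36 + 0.0712×28 + 0.0307×13 = 5.075 kJ/s.
Handling time per unit search time: 0.0745×35 + 0.0712×12 + 0.0307×31 = 4.414.
Rate = 5.075/(1 + 4.414) = 0.9374 kJ/s.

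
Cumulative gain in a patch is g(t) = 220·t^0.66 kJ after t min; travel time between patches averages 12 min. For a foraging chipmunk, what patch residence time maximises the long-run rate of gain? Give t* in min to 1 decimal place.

23.3 min

By the marginal value theorem, leave when the instantaneous gain rate g'(t) equals the habitat-wide average g(t)/(T + t).
g'(t) = 0.66·220·t^-0.34. Setting 0.66·220·t^-0.34 = 220·t^0.66/(12+t) gives 0.66(12+t) = t, so 0.34·t = 0.66×12.
t* = 0.66×12/0.34 = 23.29 min.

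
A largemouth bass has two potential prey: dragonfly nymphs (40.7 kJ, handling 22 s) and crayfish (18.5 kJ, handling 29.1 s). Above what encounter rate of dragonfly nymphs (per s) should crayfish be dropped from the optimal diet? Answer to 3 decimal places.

The zero-one rule: include crayfish iff E₂/h₂ > λE₁/(1+λh₁). Equality gives the switch point.
λE₁h₂ = E₂ + λE₂h₁ ⇒ λ = E₂/(E₁h₂ − E₂h₁) = 18.5/(1184 − 407) = 0.0238 per s.

0.024 per s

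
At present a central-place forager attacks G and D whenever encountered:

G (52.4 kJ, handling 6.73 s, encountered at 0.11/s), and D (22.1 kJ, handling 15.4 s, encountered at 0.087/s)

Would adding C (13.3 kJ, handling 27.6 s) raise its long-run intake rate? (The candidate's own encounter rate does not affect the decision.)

Intake rate on the current diet: R = (0.11×52.4 + 0.087×22.1) / (1 + 0.11×6.73 + 0.087×15.4) = 7.687/3.08 = 2.496 kJ/s.
Profitability of C: 13.3/27.6 = 0.4819 kJ/s.
0.4819 < 2.496, so adding C would lower the average — exclude it.

No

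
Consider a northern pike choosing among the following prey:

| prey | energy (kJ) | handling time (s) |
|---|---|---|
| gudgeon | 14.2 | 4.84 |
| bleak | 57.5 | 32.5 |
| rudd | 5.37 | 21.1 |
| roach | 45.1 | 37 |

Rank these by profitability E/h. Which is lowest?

In descending order of E/h:
gudgeon: 14.2/4.84 = 2.93 kJ/s
bleak: 57.5/32.5 = 1.77 kJ/s
roach: 45.1/37 = 1.22 kJ/s
rudd: 5.37/21.1 = 0.255 kJ/s

rudd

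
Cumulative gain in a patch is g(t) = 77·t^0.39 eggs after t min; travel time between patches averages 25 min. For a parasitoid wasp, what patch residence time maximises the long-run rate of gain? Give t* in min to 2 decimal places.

15.98 min

By the marginal value theorem, leave when the instantaneous gain rate g'(t) equals the habitat-wide average g(t)/(T + t).
g'(t) = 0.39·77·t^-0.61. Setting 0.39·77·t^-0.61 = 77·t^0.39/(25+t) gives 0.39(25+t) = t, so 0.61·t = 0.39×25.
t* = 0.39×25/0.61 = 15.98 min.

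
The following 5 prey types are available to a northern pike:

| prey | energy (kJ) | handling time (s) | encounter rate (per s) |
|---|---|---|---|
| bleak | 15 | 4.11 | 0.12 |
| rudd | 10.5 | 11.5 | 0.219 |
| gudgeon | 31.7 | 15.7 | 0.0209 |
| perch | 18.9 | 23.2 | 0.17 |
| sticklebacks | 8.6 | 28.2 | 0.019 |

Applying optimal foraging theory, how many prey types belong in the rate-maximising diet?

E/h in descending order: bleak 3.65, gudgeon 2.02, rudd 0.913, perch 0.815, sticklebacks 0.305 kJ/s. The optimal diet is the largest prefix of this list for which every included type satisfies E_i/h_i > R on the types above it.
Rate on top 1: 1.205. gudgeon: 2.02 > 1.205 → include.
Rate on top 2: 1.352. rudd: 0.913 < 1.352 → exclude; stop.
Optimal diet: bleak, gudgeon — 2 of 5 types.

2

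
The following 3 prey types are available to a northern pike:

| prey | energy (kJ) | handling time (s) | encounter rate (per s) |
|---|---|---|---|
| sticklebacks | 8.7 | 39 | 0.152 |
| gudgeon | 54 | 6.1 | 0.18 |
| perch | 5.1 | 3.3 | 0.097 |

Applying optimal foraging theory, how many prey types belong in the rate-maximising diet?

Rank by E/h (kJ/s): gudgeon 8.85, perch 1.55, sticklebacks 0.223. Include each in turn until the next type's E/h falls below the running intake rate.
Rate on top 1: 4.633. perch: 1.55 < 4.633 → exclude; stop.
Optimal diet: gudgeon — 1 of 3 types.

1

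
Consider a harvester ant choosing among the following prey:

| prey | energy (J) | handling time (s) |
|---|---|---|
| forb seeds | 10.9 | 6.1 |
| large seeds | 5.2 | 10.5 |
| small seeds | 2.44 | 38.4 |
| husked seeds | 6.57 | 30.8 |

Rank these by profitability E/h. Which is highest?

forb seeds

Profitability E/h (J/s): forb seeds = 10.9/6.1 = 1.79, large seeds = 5.2/10.5 = 0.495, small seeds = 2.44/38.4 = 0.0635, husked seeds = 6.57/30.8 = 0.213.
Ranked: forb seeds > large seeds > husked seeds > small seeds.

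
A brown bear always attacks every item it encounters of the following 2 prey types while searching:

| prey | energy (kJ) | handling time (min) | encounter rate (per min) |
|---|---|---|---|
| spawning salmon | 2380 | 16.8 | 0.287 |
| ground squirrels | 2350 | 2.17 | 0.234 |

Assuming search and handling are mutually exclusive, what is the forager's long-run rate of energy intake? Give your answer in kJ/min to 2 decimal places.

194.80 kJ/min

R = (0.287×2380 + 0.234×2350) / (1 + 0.287×16.8 + 0.234×2.17) = 1233/6.329 = 194.8 kJ/min.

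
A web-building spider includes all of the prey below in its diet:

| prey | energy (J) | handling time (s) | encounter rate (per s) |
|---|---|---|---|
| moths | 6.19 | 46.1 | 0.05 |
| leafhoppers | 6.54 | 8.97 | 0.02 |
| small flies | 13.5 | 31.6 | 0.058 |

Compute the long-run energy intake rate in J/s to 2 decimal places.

R = (0.05×6.19 + 0.02×6.54 + 0.058×13.5) / (1 + 0.05×46.1 + 0.02×8.97 + 0.058×31.6) = 1.223/5.317 = 0.2301 J/s.

0.23 J/s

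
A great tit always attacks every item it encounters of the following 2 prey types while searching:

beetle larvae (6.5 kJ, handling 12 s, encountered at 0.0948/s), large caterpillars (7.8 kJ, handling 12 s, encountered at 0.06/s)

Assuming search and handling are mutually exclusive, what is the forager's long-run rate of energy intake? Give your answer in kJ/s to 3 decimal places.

R = (0.0948×6.5 + 0.06×7.8) / (1 + 0.0948×12 + 0.06×12) = 1.084/2.858 = 0.3794 kJ/s.

0.379 kJ/s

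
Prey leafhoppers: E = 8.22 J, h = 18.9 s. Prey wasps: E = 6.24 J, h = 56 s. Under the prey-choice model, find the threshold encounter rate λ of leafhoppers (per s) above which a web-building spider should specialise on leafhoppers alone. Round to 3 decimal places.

Drop wasps once their profitability E₂/h₂ falls below the rate achievable on leafhoppers alone: E₂/h₂ = λE₁/(1 + λh₁).
Solve for λ: λE₁h₂ = E₂(1 + λh₁) → λ(E₁h₂ − E₂h₁) = E₂ → λ = E₂/(E₁h₂ − E₂h₁).
λ = 6.24/(8.22×56 − 6.24×18.9) = 6.24/342.4 = 0.01823 per s.

0.018 per s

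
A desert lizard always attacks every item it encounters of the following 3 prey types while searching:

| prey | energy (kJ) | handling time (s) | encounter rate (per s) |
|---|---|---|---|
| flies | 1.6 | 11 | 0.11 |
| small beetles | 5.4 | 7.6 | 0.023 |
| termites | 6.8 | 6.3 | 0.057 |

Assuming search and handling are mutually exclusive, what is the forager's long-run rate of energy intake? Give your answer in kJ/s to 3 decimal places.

0.251 kJ/s

R = Σλ_iE_i / (1 + Σλ_ih_i)
Numerator: 0.11×1.6 + 0.023×5.4 + 0.057×6.8 = 0.6878
Denominator: 1 + 0.11×11 + 0.023×7.6 + 0.057×6.3 = 2.744
R = 0.6878/2.744 = 0.2507 kJ/s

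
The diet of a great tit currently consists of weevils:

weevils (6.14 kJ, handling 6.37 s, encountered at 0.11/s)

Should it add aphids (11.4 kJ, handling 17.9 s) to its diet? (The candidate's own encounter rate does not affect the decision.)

Yes

Current rate: (0.11×6.14)/(1 + 0.11×6.37) = 0.3971 kJ/s.
Profitability of aphids: 11.4/17.9 = 0.6369 kJ/s.
Since 0.6369 > R, including aphids increases the long-run rate.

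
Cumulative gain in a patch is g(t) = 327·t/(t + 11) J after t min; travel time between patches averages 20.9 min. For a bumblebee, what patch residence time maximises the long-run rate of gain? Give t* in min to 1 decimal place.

Optimal t* satisfies g'(t*) = g(t*)/(T + t*).
g'(t) = 327·11/(t + 11)². Setting 327·11/(t+11)² = 327t/[(t+11)(20.9+t)] gives 11(20.9+t) = t(t+11), so t² = 11×20.9 = 229.9.
t* = √229.9 = 15.16 min.

15.2 min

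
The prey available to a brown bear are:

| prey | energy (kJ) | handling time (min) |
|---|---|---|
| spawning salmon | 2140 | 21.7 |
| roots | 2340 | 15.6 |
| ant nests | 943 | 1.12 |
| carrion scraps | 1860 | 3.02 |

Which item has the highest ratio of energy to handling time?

ant nests

Profitability E/h (kJ/min): spawning salmon = 2140/21.7 = 98.6, roots = 2340/15.6 = 150, ant nests = 943/1.12 = 842, carrion scraps = 1860/3.02 = 616.
Ranked: ant nests > carrion scraps > roots > spawning salmon.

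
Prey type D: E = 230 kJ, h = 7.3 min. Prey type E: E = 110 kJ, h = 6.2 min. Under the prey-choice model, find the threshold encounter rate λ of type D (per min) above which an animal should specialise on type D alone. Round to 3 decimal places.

The zero-one rule: include type E iff E₂/h₂ > λE₁/(1+λh₁). Equality gives the switch point.
λE₁h₂ = E₂ + λE₂h₁ ⇒ λ = E₂/(E₁h₂ − E₂h₁) = 110/(1426 − 803) = 0.1766 per min.

0.177 per min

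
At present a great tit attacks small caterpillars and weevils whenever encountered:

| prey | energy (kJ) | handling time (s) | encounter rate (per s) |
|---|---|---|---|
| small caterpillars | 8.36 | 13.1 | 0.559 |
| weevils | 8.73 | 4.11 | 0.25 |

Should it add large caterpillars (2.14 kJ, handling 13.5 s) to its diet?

Intake rate on the current diet: R = (0.559×8.36 + 0.25×8.73) / (1 + 0.559×13.1 + 0.25×4.11) = 6.856/9.35 = 0.7332 kJ/s.
large caterpillars: E/h = 2.14/13.5 = 0.1585 kJ/s.
0.1585 < 0.7332, so adding large caterpillars would lower the average — exclude it.

No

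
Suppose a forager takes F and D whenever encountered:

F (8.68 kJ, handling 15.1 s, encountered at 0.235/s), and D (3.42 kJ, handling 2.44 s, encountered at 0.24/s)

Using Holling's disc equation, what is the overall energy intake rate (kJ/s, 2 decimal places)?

0.56 kJ/s

R = Σλ_iE_i / (1 + Σλ_ih_i)
Numerator: 0.235×8.68 + 0.24×3.42 = 2.861
Denominator: 1 + 0.235×15.1 + 0.24×2.44 = 5.134
R = 2.861/5.134 = 0.5572 kJ/s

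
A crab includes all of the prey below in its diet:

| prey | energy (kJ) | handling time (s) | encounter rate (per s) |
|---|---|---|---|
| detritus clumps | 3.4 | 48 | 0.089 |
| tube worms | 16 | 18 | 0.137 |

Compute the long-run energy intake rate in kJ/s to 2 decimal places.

Energy encountered per unit search time: 0.089×3.4 + 0.137×16 = 2.495 kJ/s.
Handling time per unit search time: 0.089×48 + 0.137×18 = 6.738.
Rate = 2.495/(1 + 6.738) = 0.3224 kJ/s.

0.32 kJ/s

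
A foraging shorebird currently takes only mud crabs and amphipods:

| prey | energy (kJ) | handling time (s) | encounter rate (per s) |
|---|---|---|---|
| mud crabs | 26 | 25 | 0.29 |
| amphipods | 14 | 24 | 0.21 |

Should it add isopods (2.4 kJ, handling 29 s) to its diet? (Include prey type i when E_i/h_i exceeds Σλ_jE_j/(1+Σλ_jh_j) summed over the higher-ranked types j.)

Intake rate on the current diet: R = (0.29×26 + 0.21×14) / (1 + 0.29×25 + 0.21×24) = 10.48/13.29 = 0.7886 kJ/s.
Profitability of isopods: 2.4/29 = 0.08276 kJ/s.
Since 0.08276 < R, time spent handling isopods is better spent searching.

No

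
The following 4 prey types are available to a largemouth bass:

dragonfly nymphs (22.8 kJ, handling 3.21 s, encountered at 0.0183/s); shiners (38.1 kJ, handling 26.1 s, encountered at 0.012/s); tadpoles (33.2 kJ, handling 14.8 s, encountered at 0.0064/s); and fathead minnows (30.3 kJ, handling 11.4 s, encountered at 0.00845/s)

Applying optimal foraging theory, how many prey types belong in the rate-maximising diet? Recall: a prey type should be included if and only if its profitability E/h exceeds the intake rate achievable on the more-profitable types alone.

4

Rank by E/h (kJ/s): dragonfly nymphs 7.1, fathead minnows 2.66, tadpoles 2.24, shiners 1.46. Include each in turn until the next type's E/h falls below the running intake rate.
Rate on top 1: 0.3941. fathead minnows: 2.66 > 0.3941 → include.
Rate on top 2: 0.5829. tadpoles: 2.24 > 0.5829 → include.
Rate on top 3: 0.7087. shiners: 1.46 > 0.7087 → include.
Optimal diet: dragonfly nymphs, fathead minnows, tadpoles, shiners — 4 of 4 types.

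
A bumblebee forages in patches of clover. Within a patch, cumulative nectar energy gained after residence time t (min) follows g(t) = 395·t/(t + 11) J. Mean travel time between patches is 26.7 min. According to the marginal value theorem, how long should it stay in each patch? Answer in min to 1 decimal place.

17.1 min

Maximise g(t)/(T+t): set derivative to zero → g'(t)(T+t) = g(t).
g'(t) = 395·11/(t + 11)². Setting 395·11/(t+11)² = 395t/[(t+11)(26.7+t)] gives 11(26.7+t) = t(t+11), so t² = 11×26.7 = 293.7.
t* = √293.7 = 17.14 min.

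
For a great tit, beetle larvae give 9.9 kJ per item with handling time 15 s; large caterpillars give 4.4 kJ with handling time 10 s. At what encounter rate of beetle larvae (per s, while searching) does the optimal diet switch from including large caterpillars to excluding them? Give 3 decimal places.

At the threshold, the rate on beetle larvae alone equals the profitability of large caterpillars: λ·9.9/(1 + λ·15) = 4.4/10 = 0.44.
Rearranging, λ(9.9 − 0.44×15) = 0.44, so λ = 0.44/3.3 = 0.1333 per s.

0.133 per s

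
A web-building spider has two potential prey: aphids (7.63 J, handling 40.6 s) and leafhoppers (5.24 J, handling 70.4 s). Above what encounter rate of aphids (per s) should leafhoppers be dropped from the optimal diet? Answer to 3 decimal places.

0.016 per s

The zero-one rule: include leafhoppers iff E₂/h₂ > λE₁/(1+λh₁). Equality gives the switch point.
λE₁h₂ = E₂ + λE₂h₁ ⇒ λ = E₂/(E₁h₂ − E₂h₁) = 5.24/(537.2 − 212.7) = 0.01615 per s.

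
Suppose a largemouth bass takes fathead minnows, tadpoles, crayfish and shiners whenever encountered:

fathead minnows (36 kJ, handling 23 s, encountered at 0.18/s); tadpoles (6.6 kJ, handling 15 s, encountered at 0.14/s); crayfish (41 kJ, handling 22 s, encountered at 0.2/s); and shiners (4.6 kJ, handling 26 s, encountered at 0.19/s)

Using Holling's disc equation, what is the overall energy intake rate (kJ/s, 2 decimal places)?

Energy encountered per unit search time: 0.18×36 + 0.14×6.6 + 0.2×41 + 0.19×4.6 = 16.48 kJ/s.
Handling time per unit search time: 0.18×23 + 0.14×15 + 0.2×22 + 0.19×26 = 15.58.
Rate = 16.48/(1 + 15.58) = 0.9938 kJ/s.

0.99 kJ/s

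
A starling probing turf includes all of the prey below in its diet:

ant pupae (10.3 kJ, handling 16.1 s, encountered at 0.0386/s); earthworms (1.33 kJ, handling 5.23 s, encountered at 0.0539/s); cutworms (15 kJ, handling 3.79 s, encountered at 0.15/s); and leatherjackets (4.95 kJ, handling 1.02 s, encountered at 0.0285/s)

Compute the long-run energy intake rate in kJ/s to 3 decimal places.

R = Σλ_iE_i / (1 + Σλ_ih_i)
Numerator: 0.0386×10.3 + 0.0539×1.33 + 0.15×15 + 0.0285×4.95 = 2.86
Denominator: 1 + 0.0386×16.1 + 0.0539×5.23 + 0.15×3.79 + 0.0285×1.02 = 2.501
R = 2.86/2.501 = 1.144 kJ/s

1.144 kJ/s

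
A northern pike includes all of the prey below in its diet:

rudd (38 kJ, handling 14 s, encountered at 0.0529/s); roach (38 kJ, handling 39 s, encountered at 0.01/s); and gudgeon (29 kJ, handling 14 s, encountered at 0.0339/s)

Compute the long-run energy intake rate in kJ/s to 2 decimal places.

Energy encountered per unit search time: 0.0529×38 + 0.01×38 + 0.0339×29 = 3.373 kJ/s.
Handling time per unit search time: 0.0529×14 + 0.01×39 + 0.0339×14 = 1.605.
Rate = 3.373/(1 + 1.605) = 1.295 kJ/s.

1.29 kJ/s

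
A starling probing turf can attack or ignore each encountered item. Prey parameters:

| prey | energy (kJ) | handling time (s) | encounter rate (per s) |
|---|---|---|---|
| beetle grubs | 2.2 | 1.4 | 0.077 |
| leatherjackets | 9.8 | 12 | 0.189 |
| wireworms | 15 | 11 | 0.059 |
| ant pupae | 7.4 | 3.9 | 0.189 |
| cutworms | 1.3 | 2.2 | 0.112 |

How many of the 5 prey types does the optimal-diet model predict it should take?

Profitabilities (E/h, kJ/s): ant pupae 1.9, beetle grubs 1.57, wireworms 1.36, leatherjackets 0.817, cutworms 0.591. Add prey in this order while the next type's profitability exceeds the intake rate on those already taken.
Rate on top 1: 0.8051. beetle grubs: 1.57 > 0.8051 → include.
Rate on top 2: 0.8499. wireworms: 1.36 > 0.8499 → include.
Rate on top 3: 0.9836. leatherjackets: 0.817 < 0.9836 → exclude; stop.
Optimal diet: ant pupae, beetle grubs, wireworms — 3 of 5 types.

3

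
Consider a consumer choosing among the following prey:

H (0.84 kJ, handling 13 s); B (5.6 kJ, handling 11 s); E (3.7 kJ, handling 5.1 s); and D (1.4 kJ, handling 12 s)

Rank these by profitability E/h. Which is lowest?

Profitability E/h (kJ/s): H = 0.84/13 = 0.0646, B = 5.6/11 = 0.509, E = 3.7/5.1 = 0.725, D = 1.4/12 = 0.117.
Ranked: E > B > D > H.

H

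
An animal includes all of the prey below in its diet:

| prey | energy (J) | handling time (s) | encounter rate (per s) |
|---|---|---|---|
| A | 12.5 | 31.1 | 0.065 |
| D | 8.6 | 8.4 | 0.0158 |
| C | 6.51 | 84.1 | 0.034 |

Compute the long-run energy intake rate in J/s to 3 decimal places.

0.195 J/s

R = Σλ_iE_i / (1 + Σλ_ih_i)
Numerator: 0.065×12.5 + 0.0158×8.6 + 0.034×6.51 = 1.17
Denominator: 1 + 0.065×31.1 + 0.0158×8.4 + 0.034×84.1 = 6.014
R = 1.17/6.014 = 0.1945 J/s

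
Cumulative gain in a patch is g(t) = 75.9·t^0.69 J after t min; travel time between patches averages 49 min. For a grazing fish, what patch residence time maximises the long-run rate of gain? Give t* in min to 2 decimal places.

Optimal t* satisfies g'(t*) = g(t*)/(T + t*).
g'(t) = 0.69·75.9·t^-0.31. Setting 0.69·75.9·t^-0.31 = 75.9·t^0.69/(49+t) gives 0.69(49+t) = t, so 0.31·t = 0.69×49.
t* = 0.69×49/0.31 = 109.1 min.

109.06 min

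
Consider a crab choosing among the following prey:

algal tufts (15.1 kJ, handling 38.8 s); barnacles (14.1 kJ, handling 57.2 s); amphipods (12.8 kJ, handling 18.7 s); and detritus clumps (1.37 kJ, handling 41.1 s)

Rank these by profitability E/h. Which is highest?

Profitability E/h (kJ/s): algal tufts = 15.1/38.8 = 0.389, barnacles = 14.1/57.2 = 0.247, amphipods = 12.8/18.7 = 0.684, detritus clumps = 1.37/41.1 = 0.0333.
Ranked: amphipods > algal tufts > barnacles > detritus clumps.

amphipods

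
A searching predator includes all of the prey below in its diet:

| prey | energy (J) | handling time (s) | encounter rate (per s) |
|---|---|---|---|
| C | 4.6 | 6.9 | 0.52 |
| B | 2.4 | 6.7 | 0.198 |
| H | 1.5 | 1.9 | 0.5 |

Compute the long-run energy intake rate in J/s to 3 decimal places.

R = (0.52×4.6 + 0.198×2.4 + 0.5×1.5) / (1 + 0.52×6.9 + 0.198×6.7 + 0.5×1.9) = 3.617/6.865 = 0.5269 J/s.

0.527 J/s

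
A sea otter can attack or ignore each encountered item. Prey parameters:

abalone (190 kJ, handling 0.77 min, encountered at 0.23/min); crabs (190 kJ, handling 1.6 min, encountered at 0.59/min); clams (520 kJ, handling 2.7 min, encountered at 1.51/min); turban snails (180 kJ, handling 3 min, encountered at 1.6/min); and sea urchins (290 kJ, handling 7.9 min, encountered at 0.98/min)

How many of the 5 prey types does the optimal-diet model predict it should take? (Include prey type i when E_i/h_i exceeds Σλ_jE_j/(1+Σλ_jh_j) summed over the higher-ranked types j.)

2

E/h in descending order: abalone 247, clams 193, crabs 119, turban snails 60, sea urchins 36.7 kJ/min. The optimal diet is the largest prefix of this list for which every included type satisfies E_i/h_i > R on the types above it.
Rate on top 1: 37.13. clams: 193 > 37.13 → include.
Rate on top 2: 157.8. crabs: 119 < 157.8 → exclude; stop.
Optimal diet: abalone, clams — 2 of 5 types.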